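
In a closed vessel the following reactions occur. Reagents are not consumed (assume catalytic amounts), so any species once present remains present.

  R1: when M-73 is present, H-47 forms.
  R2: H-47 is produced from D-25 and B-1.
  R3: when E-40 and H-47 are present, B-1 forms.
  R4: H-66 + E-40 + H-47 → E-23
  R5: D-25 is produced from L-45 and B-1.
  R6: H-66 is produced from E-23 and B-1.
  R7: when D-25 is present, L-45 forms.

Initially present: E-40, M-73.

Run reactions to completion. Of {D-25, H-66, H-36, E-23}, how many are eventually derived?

0

D-25 would need L-45 and B-1 (R5), but L-45 never forms.
H-66 would need E-23 and B-1 (R6), but E-23 never forms.
No rule produces H-36, and it is not given.
E-23 would need H-66, E-40, and H-47 (R4), but H-66 never forms.
None of the 4 are reached.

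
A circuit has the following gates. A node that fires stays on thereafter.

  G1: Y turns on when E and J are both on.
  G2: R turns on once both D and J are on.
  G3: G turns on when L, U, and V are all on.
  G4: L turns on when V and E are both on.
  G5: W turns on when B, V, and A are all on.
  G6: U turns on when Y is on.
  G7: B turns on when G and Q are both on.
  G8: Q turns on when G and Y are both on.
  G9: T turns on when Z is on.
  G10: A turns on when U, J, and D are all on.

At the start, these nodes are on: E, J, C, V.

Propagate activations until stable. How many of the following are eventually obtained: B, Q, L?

3

E and J are on, so Y turns on (G1).
V and E are on, so L turns on (G4).
G6: Y on → U on.
G3: L, U, and V on → G on.
G and Y are on, so Q turns on (G8).
G and Q are on, so B turns on (G7).
B: reached.
Q: reached.
L: reached.
All 3 are reached.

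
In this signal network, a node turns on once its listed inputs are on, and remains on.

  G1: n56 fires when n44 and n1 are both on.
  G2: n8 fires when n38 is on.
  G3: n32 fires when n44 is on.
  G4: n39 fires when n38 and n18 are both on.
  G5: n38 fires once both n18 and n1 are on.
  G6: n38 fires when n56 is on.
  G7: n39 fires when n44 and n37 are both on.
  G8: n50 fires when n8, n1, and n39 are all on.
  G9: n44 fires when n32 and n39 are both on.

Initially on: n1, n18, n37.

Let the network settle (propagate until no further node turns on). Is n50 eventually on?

Yes

G5: n18 and n1 on → n38 on.
G4: n38 and n18 on → n39 on.
n38 is on, so n8 fires (G2).
G8: n8, n1, and n39 on → n50 on.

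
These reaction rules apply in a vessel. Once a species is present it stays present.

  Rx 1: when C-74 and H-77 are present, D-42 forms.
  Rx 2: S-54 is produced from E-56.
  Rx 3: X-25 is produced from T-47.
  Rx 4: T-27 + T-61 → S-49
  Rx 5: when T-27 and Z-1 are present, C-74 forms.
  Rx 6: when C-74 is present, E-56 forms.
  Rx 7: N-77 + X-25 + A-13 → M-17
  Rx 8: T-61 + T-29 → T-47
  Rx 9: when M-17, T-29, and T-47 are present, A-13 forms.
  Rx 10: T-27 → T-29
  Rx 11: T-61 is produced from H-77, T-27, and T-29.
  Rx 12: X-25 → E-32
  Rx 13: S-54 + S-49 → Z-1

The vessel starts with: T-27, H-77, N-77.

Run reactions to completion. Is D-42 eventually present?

No

D-42 would need C-74 and H-77 (Rx 1), but C-74 never forms.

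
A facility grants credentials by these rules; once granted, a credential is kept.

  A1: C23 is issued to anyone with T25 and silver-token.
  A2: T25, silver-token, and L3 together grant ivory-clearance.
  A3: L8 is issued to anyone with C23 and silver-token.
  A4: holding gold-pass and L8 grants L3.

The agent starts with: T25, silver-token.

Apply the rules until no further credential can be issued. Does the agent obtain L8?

Holding T25 and silver-token grants C23 (A1).
Holding C23 and silver-token grants L8 (A3).

Yes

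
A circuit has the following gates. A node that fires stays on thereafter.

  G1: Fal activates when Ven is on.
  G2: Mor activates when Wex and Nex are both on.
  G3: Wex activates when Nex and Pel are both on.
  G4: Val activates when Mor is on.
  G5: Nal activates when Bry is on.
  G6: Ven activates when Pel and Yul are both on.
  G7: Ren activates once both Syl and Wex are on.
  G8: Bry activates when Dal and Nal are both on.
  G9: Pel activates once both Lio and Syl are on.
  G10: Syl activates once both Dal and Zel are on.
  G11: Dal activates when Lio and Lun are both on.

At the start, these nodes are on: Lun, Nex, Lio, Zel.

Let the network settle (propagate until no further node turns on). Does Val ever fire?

Yes

G11: Lio and Lun on → Dal on.
G10: Dal and Zel on → Syl on.
Lio and Syl are on, so Pel activates (G9).
Nex and Pel are on, so Wex activates (G3).
Wex and Nex are on, so Mor activates (G2).
G4: Mor on → Val on.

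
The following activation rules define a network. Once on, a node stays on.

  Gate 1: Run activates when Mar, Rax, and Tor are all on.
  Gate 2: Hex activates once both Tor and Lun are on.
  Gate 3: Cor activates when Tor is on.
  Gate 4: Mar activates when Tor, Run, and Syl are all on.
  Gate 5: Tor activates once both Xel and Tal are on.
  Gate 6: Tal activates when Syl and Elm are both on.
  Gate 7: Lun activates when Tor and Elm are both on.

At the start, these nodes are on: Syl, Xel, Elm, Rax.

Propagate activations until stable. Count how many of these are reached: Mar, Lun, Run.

1

Gate 6: Syl and Elm on → Tal on.
Gate 5: Xel and Tal on → Tor on.
Gate 7: Tor and Elm on → Lun on.
Mar would need Tor, Run, and Syl (Gate 4), but Run never turns on.
Lun: reached.
Run would need Mar, Rax, and Tor (Gate 1), but Mar never turns on.
Reached: Lun — 1 of the 3.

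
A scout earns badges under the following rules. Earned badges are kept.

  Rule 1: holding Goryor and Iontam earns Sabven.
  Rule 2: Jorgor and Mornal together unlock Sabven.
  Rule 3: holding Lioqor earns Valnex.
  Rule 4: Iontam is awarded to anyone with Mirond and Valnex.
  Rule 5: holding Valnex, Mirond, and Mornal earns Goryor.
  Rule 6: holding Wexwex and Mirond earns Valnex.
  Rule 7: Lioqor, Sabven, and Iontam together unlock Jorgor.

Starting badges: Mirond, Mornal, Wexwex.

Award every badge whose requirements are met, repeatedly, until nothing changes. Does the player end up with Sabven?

With Wexwex and Mirond, Valnex is earned (Rule 6).
With Valnex, Mirond, and Mornal, Goryor is earned (Rule 5).
With Mirond and Valnex, Iontam is earned (Rule 4).
With Goryor and Iontam, Sabven is earned (Rule 1).

Yes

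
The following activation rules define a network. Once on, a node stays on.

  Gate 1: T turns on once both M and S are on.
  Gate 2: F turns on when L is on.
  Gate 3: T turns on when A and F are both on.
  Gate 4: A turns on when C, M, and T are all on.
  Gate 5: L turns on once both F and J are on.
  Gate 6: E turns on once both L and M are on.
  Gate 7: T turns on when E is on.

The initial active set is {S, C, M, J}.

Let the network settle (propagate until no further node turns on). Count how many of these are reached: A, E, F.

M and S are on, so T turns on (Gate 1).
C, M, and T are on, so A turns on (Gate 4).
A: reached.
E would need L and M (Gate 6), but L never turns on.
F would need L (Gate 2), but L never turns on.
Reached: A — 1 of the 3.

1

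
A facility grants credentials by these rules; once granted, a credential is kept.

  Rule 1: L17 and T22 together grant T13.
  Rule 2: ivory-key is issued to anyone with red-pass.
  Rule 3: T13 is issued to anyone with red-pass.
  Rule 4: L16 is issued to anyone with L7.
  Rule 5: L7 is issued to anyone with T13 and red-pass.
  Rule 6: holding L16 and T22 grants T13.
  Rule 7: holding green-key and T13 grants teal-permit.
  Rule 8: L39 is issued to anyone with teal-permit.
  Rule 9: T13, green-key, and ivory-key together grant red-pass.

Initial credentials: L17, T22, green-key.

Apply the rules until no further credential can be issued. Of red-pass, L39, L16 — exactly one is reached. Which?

Holding L17 and T22 grants T13 (Rule 1).
Holding green-key and T13 grants teal-permit (Rule 7).
Holding teal-permit grants L39 (Rule 8).
red-pass would need T13, green-key, and ivory-key (Rule 9), but ivory-key is never granted. L16 would need L7 (Rule 4), but L7 is never granted.

L39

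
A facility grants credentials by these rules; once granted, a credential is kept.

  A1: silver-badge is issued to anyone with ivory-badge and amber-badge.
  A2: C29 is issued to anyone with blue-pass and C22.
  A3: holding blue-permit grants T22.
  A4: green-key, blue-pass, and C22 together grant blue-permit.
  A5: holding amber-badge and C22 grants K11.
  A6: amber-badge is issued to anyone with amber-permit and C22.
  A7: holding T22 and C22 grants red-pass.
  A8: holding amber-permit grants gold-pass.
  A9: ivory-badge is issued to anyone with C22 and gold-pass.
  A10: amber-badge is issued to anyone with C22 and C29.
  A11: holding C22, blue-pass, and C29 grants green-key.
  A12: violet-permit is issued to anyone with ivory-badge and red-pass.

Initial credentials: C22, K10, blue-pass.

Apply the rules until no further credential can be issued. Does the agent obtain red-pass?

Holding blue-pass and C22 grants C29 (A2).
Holding C22, blue-pass, and C29 grants green-key (A11).
Holding green-key, blue-pass, and C22 grants blue-permit (A4).
Holding blue-permit grants T22 (A3).
Holding T22 and C22 grants red-pass (A7).

Yes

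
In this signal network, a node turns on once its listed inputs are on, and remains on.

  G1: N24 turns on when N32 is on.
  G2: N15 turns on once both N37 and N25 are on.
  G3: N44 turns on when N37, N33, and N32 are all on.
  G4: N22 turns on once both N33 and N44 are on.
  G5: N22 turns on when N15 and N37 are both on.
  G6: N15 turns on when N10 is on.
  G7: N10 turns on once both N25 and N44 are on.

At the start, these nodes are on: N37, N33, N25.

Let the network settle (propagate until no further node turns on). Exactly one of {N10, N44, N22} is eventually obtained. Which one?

G2: N37 and N25 on → N15 on.
N15 and N37 are on, so N22 turns on (G5).
N10 would need N25 and N44 (G7), but N44 never turns on. N44 would need N37, N33, and N32 (G3), but N32 never turns on.

N22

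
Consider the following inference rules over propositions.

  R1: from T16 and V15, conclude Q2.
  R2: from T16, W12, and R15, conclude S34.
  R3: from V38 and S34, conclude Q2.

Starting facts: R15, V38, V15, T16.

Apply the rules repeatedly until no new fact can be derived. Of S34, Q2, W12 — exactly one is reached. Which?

Q2

From T16 and V15, R1 gives Q2.
S34 would need T16, W12, and R15 (R2), but W12 is never established. No rule produces W12, and it is not given.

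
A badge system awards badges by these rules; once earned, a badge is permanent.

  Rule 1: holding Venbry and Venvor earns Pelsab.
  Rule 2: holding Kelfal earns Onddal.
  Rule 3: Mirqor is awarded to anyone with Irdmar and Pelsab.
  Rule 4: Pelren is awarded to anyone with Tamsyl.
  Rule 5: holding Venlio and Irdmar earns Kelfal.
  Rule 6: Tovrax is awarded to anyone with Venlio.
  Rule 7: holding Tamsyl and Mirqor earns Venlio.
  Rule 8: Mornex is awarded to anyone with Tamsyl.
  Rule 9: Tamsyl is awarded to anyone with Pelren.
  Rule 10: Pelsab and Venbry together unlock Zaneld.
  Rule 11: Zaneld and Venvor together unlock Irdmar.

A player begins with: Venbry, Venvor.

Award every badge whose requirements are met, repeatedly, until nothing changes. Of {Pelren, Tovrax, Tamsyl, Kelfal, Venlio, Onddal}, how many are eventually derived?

Pelren would need Tamsyl (Rule 4), but Tamsyl is never earned.
Tovrax would need Venlio (Rule 6), but Venlio is never earned.
Tamsyl would need Pelren (Rule 9), but Pelren is never earned.
Kelfal would need Venlio and Irdmar (Rule 5), but Venlio is never earned.
Venlio would need Tamsyl and Mirqor (Rule 7), but Tamsyl is never earned.
Onddal would need Kelfal (Rule 2), but Kelfal is never earned.
None of the 6 are reached.

0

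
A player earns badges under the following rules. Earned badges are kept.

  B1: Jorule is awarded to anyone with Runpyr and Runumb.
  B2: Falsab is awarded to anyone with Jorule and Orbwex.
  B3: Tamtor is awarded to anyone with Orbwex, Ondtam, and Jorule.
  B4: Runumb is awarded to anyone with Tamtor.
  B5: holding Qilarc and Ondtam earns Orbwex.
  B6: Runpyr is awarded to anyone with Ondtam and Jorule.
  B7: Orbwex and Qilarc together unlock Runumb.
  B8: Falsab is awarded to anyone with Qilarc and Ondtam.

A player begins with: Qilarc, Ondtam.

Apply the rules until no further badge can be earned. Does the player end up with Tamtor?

Tamtor would need Orbwex, Ondtam, and Jorule (B3), but Jorule is never earned.

No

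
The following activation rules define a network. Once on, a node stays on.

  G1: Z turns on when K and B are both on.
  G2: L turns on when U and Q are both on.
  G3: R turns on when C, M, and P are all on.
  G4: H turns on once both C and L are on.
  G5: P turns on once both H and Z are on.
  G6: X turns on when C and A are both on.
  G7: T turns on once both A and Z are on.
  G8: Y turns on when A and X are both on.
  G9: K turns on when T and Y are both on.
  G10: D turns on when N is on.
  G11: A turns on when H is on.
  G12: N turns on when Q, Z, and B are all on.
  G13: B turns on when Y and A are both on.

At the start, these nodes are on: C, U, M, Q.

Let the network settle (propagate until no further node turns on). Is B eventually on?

Yes

U and Q are on, so L turns on (G2).
C and L are on, so H turns on (G4).
G11: H on → A on.
C and A are on, so X turns on (G6).
G8: A and X on → Y on.
Y and A are on, so B turns on (G13).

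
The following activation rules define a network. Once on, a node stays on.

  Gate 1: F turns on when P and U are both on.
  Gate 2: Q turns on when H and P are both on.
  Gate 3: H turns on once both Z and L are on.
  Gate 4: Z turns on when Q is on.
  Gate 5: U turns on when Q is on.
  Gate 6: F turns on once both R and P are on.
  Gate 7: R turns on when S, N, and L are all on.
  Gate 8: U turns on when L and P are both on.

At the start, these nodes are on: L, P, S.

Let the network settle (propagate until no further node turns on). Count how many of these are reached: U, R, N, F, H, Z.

2

L and P are on, so U turns on (Gate 8).
Gate 1: P and U on → F on.
U: reached.
R would need S, N, and L (Gate 7), but N never turns on.
No rule produces N, and it is not given.
F: reached.
H would need Z and L (Gate 3), but Z never turns on.
Z would need Q (Gate 4), but Q never turns on.
Reached: U and F — 2 of the 6.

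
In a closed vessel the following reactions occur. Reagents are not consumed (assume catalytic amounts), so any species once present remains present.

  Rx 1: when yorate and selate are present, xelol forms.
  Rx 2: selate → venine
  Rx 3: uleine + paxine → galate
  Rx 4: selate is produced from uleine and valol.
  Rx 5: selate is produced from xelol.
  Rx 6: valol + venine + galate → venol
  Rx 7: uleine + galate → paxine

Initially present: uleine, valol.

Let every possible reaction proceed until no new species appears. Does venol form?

venol would need valol, venine, and galate (Rx 6), but galate never forms.

No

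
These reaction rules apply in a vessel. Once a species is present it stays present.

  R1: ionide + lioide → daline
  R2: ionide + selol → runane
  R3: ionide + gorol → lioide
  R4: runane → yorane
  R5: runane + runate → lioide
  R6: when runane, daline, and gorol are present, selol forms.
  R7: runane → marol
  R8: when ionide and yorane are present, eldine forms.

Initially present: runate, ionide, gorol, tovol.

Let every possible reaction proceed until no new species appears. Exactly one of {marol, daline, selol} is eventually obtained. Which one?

ionide and gorol present → lioide forms (R3).
ionide and lioide present → daline forms (R1).
marol would need runane (R7), but runane never forms. selol would need runane, daline, and gorol (R6), but runane never forms.

daline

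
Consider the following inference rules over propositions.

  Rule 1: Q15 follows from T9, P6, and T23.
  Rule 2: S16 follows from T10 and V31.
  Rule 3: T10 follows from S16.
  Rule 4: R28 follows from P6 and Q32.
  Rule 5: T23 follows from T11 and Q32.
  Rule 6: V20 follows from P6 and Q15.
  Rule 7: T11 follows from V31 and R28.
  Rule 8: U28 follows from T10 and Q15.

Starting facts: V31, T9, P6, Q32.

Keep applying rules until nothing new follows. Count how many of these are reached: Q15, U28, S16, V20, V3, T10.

2

P6 and Q32 hold, so R28 follows (Rule 4).
From V31 and R28, Rule 7 gives T11.
From T11 and Q32, Rule 5 gives T23.
From T9, P6, and T23, Rule 1 gives Q15.
P6 and Q15 hold, so V20 follows (Rule 6).
Q15: reached.
U28 would need T10 and Q15 (Rule 8), but T10 is never established.
S16 would need T10 and V31 (Rule 2), but T10 is never established.
V20: reached.
No rule produces V3, and it is not given.
T10 would need S16 (Rule 3), but S16 is never established.
Reached: Q15 and V20 — 2 of the 6.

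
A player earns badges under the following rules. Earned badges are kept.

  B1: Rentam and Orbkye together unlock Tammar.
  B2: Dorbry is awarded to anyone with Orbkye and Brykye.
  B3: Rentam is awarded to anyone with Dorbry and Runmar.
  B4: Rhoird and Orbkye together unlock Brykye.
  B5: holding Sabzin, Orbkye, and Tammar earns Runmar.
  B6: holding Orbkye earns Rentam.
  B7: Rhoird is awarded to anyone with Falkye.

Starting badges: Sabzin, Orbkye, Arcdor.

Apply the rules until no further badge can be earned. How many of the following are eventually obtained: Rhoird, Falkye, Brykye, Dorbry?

Rhoird would need Falkye (B7), but Falkye is never earned.
No rule produces Falkye, and it is not given.
Brykye would need Rhoird and Orbkye (B4), but Rhoird is never earned.
Dorbry would need Orbkye and Brykye (B2), but Brykye is never earned.
None of the 4 are reached.

0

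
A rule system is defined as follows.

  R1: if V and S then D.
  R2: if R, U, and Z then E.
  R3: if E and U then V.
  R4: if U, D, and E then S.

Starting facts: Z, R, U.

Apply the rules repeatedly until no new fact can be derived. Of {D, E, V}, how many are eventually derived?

R, U, and Z hold, so E follows (R2).
E and U hold, so V follows (R3).
D would need V and S (R1), but S is never established.
E: reached.
V: reached.
Reached: E and V — 2 of the 3.

2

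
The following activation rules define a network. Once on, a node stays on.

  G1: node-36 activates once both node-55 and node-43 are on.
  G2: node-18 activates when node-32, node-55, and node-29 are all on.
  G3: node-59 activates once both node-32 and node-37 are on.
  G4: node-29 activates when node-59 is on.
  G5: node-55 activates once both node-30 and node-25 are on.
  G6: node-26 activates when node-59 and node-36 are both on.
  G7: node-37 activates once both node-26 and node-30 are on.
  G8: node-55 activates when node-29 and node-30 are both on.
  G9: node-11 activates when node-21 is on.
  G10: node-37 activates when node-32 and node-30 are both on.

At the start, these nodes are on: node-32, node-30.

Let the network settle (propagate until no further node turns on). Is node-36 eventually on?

No

node-36 would need node-55 and node-43 (G1), but node-43 never turns on.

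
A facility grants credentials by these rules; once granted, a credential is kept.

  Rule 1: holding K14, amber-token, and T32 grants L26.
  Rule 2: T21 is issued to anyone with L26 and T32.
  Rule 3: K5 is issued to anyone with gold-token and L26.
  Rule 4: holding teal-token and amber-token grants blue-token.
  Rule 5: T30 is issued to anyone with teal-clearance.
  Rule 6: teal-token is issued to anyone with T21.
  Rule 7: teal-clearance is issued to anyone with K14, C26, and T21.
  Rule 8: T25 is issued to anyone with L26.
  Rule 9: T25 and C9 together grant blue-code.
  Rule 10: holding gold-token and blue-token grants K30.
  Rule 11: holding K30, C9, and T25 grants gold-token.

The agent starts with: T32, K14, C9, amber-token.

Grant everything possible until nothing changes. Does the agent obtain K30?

No

K30 would need gold-token and blue-token (Rule 10), but gold-token is never granted.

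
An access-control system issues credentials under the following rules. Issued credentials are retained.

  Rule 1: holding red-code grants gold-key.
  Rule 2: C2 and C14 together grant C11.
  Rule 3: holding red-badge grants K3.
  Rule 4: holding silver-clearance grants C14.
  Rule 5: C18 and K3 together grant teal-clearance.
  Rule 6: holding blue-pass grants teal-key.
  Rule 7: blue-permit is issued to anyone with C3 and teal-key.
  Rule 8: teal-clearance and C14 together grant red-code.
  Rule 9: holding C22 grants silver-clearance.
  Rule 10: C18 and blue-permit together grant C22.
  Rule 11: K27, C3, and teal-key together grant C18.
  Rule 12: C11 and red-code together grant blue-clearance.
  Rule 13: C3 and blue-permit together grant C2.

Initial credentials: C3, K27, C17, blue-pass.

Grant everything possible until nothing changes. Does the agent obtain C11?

Yes

Holding blue-pass grants teal-key (Rule 6).
Holding K27, C3, and teal-key grants C18 (Rule 11).
Holding C3 and teal-key grants blue-permit (Rule 7).
Holding C18 and blue-permit grants C22 (Rule 10).
Holding C3 and blue-permit grants C2 (Rule 13).
Holding C22 grants silver-clearance (Rule 9).
Holding silver-clearance grants C14 (Rule 4).
Holding C2 and C14 grants C11 (Rule 2).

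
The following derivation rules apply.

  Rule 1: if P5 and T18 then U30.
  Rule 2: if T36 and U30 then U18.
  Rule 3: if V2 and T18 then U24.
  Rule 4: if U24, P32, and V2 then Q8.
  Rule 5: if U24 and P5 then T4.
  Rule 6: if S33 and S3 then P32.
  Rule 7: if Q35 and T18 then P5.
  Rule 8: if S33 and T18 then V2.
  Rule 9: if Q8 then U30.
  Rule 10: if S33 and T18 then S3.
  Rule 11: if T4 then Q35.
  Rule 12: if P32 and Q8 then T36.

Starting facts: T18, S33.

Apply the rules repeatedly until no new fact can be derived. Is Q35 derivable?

Q35 would need T4 (Rule 11), but T4 is never established.

No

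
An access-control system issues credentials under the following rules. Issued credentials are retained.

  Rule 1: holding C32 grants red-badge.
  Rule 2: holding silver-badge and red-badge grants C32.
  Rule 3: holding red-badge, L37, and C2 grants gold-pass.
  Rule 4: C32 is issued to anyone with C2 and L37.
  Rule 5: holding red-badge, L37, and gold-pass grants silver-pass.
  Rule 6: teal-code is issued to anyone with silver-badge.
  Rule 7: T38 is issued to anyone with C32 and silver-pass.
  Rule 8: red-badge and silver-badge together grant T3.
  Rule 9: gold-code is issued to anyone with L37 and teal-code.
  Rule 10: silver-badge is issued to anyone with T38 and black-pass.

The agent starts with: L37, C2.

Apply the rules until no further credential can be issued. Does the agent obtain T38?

Holding C2 and L37 grants C32 (Rule 4).
Holding C32 grants red-badge (Rule 1).
Holding red-badge, L37, and C2 grants gold-pass (Rule 3).
Holding red-badge, L37, and gold-pass grants silver-pass (Rule 5).
Holding C32 and silver-pass grants T38 (Rule 7).

Yes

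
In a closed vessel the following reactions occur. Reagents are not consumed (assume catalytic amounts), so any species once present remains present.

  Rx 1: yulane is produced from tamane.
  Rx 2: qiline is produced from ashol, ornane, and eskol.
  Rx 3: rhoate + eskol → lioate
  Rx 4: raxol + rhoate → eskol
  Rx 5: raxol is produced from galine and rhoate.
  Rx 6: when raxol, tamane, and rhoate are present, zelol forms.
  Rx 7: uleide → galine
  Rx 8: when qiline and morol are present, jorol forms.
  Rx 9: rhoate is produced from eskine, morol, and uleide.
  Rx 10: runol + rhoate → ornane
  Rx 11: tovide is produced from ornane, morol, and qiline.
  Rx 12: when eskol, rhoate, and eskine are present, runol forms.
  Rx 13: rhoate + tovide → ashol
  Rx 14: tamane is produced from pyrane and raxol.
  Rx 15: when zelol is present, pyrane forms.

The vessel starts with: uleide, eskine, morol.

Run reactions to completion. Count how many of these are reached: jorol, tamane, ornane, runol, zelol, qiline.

eskine, morol, and uleide present → rhoate forms (Rx 9).
uleide present → galine forms (Rx 7).
galine and rhoate present → raxol forms (Rx 5).
raxol and rhoate present → eskol forms (Rx 4).
eskol, rhoate, and eskine present → runol forms (Rx 12).
runol and rhoate present → ornane forms (Rx 10).
jorol would need qiline and morol (Rx 8), but qiline never forms.
tamane would need pyrane and raxol (Rx 14), but pyrane never forms.
ornane: reached.
runol: reached.
zelol would need raxol, tamane, and rhoate (Rx 6), but tamane never forms.
qiline would need ashol, ornane, and eskol (Rx 2), but ashol never forms.
Reached: ornane and runol — 2 of the 6.

2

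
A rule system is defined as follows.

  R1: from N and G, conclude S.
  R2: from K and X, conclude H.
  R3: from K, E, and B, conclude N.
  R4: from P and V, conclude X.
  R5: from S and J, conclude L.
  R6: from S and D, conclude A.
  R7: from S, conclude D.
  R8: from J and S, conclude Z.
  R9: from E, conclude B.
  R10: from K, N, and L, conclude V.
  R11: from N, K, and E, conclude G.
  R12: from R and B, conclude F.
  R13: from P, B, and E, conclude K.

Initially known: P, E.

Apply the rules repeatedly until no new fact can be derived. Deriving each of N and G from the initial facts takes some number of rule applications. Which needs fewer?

N: E holds, so B follows (R9). P, B, and E hold, so K follows (R13). From K, E, and B, R3 gives N. [3 rule applications]
G: From E, R9 gives B. From P, B, and E, R13 gives K. From K, E, and B, R3 gives N. N, K, and E hold, so G follows (R11). [4 rule applications]
N needs fewer.

N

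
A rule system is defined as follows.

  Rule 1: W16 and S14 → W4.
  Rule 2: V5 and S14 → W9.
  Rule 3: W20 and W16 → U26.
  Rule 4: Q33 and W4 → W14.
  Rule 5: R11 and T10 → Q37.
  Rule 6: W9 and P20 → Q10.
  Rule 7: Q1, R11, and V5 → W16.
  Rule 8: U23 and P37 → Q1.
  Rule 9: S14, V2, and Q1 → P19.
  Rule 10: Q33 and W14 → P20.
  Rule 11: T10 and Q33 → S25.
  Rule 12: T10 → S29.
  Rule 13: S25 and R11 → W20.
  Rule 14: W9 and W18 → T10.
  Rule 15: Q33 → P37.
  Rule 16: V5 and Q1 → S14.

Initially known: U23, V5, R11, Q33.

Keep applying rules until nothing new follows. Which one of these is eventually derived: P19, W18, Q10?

From Q33, Rule 15 gives P37.
From U23 and P37, Rule 8 gives Q1.
Q1, R11, and V5 hold, so W16 follows (Rule 7).
V5 and Q1 hold, so S14 follows (Rule 16).
W16 and S14 hold, so W4 follows (Rule 1).
From V5 and S14, Rule 2 gives W9.
From Q33 and W4, Rule 4 gives W14.
Q33 and W14 hold, so P20 follows (Rule 10).
W9 and P20 hold, so Q10 follows (Rule 6).
No rule produces W18, and it is not given. P19 would need S14, V2, and Q1 (Rule 9), but V2 is never established.

Q10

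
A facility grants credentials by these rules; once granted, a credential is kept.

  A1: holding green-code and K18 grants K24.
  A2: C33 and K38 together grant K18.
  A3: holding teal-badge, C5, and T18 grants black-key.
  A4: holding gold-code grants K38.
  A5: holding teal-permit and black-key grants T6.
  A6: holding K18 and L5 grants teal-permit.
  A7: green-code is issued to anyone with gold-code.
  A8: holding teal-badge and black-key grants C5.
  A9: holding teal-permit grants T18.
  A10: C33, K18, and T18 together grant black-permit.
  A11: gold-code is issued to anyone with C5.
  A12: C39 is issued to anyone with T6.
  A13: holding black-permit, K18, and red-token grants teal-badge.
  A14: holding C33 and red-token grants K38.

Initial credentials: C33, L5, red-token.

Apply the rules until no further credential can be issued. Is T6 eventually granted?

No

T6 would need teal-permit and black-key (A5), but black-key is never granted.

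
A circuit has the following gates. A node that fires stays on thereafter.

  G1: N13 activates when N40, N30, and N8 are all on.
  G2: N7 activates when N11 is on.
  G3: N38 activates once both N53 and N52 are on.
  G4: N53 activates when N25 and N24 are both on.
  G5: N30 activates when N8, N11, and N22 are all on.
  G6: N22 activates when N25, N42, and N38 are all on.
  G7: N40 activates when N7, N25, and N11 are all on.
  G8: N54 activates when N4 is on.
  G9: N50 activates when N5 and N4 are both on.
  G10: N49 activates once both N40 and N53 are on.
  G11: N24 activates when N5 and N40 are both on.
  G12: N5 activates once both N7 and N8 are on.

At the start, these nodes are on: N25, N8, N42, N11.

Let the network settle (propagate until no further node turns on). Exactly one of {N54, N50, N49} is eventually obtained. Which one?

G2: N11 on → N7 on.
N7, N25, and N11 are on, so N40 activates (G7).
N7 and N8 are on, so N5 activates (G12).
G11: N5 and N40 on → N24 on.
N25 and N24 are on, so N53 activates (G4).
N40 and N53 are on, so N49 activates (G10).
N54 would need N4 (G8), but N4 never turns on. N50 would need N5 and N4 (G9), but N4 never turns on.

N49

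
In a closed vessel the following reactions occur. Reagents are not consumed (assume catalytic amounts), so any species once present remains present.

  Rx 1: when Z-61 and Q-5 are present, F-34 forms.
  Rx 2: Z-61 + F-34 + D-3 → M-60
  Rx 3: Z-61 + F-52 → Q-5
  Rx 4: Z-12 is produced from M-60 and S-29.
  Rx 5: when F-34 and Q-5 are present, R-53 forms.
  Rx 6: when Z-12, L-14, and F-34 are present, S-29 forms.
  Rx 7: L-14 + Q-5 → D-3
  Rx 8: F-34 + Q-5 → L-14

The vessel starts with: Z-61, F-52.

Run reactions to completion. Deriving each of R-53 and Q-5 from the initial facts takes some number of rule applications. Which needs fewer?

Q-5: Z-61 and F-52 present → Q-5 forms (Rx 3). [1 rule application]
R-53: Z-61 and F-52 present → Q-5 forms (Rx 3). Z-61 and Q-5 present → F-34 forms (Rx 1). F-34 and Q-5 present → R-53 forms (Rx 5). [3 rule applications]
Q-5 needs fewer.

Q-5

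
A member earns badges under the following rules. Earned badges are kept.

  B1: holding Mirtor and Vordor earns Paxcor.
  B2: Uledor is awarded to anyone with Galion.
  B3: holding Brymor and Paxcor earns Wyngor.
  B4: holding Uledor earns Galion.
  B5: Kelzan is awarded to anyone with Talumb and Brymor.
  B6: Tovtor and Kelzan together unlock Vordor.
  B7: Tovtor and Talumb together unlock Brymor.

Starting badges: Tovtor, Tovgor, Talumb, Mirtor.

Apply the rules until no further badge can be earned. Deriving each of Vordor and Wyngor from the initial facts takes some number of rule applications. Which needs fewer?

Vordor

Vordor: With Tovtor and Talumb, Brymor is earned (B7). With Talumb and Brymor, Kelzan is earned (B5). With Tovtor and Kelzan, Vordor is earned (B6). [3 rule applications]
Wyngor: With Tovtor and Talumb, Brymor is earned (B7). With Talumb and Brymor, Kelzan is earned (B5). With Tovtor and Kelzan, Vordor is earned (B6). With Mirtor and Vordor, Paxcor is earned (B1). With Brymor and Paxcor, Wyngor is earned (B3). [5 rule applications]
Vordor needs fewer.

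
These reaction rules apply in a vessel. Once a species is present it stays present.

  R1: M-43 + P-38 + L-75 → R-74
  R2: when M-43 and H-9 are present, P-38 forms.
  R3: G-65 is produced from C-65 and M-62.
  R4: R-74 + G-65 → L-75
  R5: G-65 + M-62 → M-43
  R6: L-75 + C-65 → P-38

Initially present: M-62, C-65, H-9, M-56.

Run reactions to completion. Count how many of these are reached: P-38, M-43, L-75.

2

C-65 and M-62 present → G-65 forms (R3).
G-65 and M-62 present → M-43 forms (R5).
M-43 and H-9 present → P-38 forms (R2).
P-38: reached.
M-43: reached.
L-75 would need R-74 and G-65 (R4), but R-74 never forms.
Reached: P-38 and M-43 — 2 of the 3.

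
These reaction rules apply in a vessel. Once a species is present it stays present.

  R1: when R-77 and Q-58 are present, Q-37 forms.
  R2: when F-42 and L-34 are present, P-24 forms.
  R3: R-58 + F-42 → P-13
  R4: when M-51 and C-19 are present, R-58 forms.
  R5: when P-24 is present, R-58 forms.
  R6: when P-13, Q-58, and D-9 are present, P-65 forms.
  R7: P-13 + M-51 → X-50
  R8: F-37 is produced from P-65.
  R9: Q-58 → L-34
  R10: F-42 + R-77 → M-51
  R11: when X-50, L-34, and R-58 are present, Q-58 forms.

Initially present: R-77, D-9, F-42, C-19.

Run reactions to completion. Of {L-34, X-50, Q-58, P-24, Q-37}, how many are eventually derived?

F-42 and R-77 present → M-51 forms (R10).
M-51 and C-19 present → R-58 forms (R4).
R-58 and F-42 present → P-13 forms (R3).
P-13 and M-51 present → X-50 forms (R7).
L-34 would need Q-58 (R9), but Q-58 never forms.
X-50: reached.
Q-58 would need X-50, L-34, and R-58 (R11), but L-34 never forms.
P-24 would need F-42 and L-34 (R2), but L-34 never forms.
Q-37 would need R-77 and Q-58 (R1), but Q-58 never forms.
Reached: X-50 — 1 of the 5.

1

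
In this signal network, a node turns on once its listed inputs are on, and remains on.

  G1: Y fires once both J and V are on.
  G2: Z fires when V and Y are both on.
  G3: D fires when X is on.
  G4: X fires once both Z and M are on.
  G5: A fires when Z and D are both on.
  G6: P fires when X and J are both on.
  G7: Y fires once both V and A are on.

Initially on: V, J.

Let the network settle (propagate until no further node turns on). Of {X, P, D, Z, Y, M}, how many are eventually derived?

2

G1: J and V on → Y on.
G2: V and Y on → Z on.
X would need Z and M (G4), but M never turns on.
P would need X and J (G6), but X never turns on.
D would need X (G3), but X never turns on.
Z: reached.
Y: reached.
No rule produces M, and it is not given.
Reached: Z and Y — 2 of the 6.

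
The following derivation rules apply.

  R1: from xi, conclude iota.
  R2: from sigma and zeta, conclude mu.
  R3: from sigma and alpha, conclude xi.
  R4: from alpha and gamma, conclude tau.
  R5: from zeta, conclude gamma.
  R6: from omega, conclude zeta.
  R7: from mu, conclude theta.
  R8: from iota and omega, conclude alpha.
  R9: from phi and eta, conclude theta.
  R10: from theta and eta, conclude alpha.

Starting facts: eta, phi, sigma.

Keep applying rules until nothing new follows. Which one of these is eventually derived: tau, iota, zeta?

From phi and eta, R9 gives theta.
theta and eta hold, so alpha follows (R10).
From sigma and alpha, R3 gives xi.
xi holds, so iota follows (R1).
zeta would need omega (R6), but omega is never established. tau would need alpha and gamma (R4), but gamma is never established.

iota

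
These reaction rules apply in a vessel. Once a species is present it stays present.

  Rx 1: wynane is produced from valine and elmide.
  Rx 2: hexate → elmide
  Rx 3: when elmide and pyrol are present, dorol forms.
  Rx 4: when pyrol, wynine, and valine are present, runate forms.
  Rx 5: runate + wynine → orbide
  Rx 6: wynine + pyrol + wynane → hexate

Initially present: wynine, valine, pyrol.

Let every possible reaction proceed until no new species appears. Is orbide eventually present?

pyrol, wynine, and valine present → runate forms (Rx 4).
runate and wynine present → orbide forms (Rx 5).

Yes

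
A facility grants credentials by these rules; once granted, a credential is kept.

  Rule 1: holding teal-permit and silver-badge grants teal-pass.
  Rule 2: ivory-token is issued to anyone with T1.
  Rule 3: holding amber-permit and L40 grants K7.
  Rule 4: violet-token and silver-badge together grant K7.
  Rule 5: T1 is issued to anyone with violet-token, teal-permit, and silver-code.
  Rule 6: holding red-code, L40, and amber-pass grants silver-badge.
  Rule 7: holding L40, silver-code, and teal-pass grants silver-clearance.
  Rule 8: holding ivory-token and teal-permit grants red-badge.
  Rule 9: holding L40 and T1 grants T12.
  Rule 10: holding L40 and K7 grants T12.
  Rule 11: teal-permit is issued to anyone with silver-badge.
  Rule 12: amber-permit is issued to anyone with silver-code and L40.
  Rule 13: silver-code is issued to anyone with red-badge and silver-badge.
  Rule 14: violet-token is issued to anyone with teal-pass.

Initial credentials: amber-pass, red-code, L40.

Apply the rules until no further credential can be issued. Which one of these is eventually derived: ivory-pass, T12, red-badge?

Holding red-code, L40, and amber-pass grants silver-badge (Rule 6).
Holding silver-badge grants teal-permit (Rule 11).
Holding teal-permit and silver-badge grants teal-pass (Rule 1).
Holding teal-pass grants violet-token (Rule 14).
Holding violet-token and silver-badge grants K7 (Rule 4).
Holding L40 and K7 grants T12 (Rule 10).
red-badge would need ivory-token and teal-permit (Rule 8), but ivory-token is never granted. No rule produces ivory-pass, and it is not given.

T12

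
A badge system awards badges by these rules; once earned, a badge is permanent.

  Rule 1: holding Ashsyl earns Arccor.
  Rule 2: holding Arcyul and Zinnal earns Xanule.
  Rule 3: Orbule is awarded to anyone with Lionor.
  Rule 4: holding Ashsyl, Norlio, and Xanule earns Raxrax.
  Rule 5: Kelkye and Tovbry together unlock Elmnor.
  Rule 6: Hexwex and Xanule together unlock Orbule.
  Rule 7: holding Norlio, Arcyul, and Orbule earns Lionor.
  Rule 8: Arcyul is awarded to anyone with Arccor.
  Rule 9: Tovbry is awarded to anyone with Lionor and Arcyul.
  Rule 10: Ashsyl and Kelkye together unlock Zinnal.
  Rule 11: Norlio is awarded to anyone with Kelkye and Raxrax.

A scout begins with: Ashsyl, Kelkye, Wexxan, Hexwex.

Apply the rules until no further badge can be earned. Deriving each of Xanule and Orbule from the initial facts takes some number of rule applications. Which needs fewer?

Xanule: With Ashsyl and Kelkye, Zinnal is earned (Rule 10). With Ashsyl, Arccor is earned (Rule 1). With Arccor, Arcyul is earned (Rule 8). With Arcyul and Zinnal, Xanule is earned (Rule 2). [4 rule applications]
Orbule: With Ashsyl and Kelkye, Zinnal is earned (Rule 10). With Ashsyl, Arccor is earned (Rule 1). With Arccor, Arcyul is earned (Rule 8). With Arcyul and Zinnal, Xanule is earned (Rule 2). With Hexwex and Xanule, Orbule is earned (Rule 6). [5 rule applications]
Xanule needs fewer.

Xanule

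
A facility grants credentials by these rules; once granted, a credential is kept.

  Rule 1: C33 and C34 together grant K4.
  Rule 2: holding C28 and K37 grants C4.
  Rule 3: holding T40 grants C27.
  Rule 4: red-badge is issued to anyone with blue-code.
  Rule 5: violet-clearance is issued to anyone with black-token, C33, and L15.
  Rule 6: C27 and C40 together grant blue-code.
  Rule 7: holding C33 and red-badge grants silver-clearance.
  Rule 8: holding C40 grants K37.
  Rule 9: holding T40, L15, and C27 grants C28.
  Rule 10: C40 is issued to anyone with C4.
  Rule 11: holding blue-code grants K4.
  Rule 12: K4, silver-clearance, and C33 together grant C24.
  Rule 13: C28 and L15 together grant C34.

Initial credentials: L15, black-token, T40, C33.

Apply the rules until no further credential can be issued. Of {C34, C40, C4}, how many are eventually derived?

1

Holding T40 grants C27 (Rule 3).
Holding T40, L15, and C27 grants C28 (Rule 9).
Holding C28 and L15 grants C34 (Rule 13).
C34: reached.
C40 would need C4 (Rule 10), but C4 is never granted.
C4 would need C28 and K37 (Rule 2), but K37 is never granted.
Reached: C34 — 1 of the 3.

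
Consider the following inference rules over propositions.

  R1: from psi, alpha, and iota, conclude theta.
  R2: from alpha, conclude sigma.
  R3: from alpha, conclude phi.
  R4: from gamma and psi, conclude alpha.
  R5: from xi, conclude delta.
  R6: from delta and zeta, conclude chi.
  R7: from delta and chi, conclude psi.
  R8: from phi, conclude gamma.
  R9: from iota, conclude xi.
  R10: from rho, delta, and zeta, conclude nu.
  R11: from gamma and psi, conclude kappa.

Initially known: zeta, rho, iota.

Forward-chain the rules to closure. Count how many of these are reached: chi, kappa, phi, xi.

2

iota holds, so xi follows (R9).
From xi, R5 gives delta.
delta and zeta hold, so chi follows (R6).
chi: reached.
kappa would need gamma and psi (R11), but gamma is never established.
phi would need alpha (R3), but alpha is never established.
xi: reached.
Reached: chi and xi — 2 of the 4.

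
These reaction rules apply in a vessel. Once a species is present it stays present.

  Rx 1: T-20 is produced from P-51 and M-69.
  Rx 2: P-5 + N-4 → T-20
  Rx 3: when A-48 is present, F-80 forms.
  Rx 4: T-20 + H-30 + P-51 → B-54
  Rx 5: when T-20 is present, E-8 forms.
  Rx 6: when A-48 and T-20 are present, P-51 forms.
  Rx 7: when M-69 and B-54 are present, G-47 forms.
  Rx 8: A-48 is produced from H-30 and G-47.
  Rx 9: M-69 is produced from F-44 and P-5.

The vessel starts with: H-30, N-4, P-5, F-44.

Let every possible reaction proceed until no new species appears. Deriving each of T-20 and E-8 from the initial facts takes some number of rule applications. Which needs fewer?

T-20: P-5 and N-4 present → T-20 forms (Rx 2). [1 rule application]
E-8: P-5 and N-4 present → T-20 forms (Rx 2). T-20 present → E-8 forms (Rx 5). [2 rule applications]
T-20 needs fewer.

T-20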